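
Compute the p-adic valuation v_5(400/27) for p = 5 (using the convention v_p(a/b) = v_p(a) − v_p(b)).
v_5(400/27) = 2

Factor powers of 5 from the numerator and denominator of the reduced fraction: 400 = 5^2 · 16 and 27 = 5^0 · 27. Apply v_p(a/b) = v_p(a) − v_p(b): v_5(400/27) = 2 − 0 = 2.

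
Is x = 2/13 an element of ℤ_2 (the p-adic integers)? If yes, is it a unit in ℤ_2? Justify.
x ∈ ℤ_2 but not a unit; v_2(x) = 1 > 0

ℤ_2 = {x ∈ ℚ_2 : v_2(x) ≥ 0} and ℤ_2^× = {x ∈ ℤ_2 : v_2(x) = 0}. Here v_2(2/13) = v_2(num) − v_2(den) = 1; compare against these criteria.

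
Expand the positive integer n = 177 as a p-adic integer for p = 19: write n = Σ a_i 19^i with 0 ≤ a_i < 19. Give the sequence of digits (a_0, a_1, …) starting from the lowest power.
(a_0, a_1, …) = (6, 9)

Repeated division by 19 gives the digits low-to-high: 177 = 6 + 9·19^1. Digit sequence: (6, 9).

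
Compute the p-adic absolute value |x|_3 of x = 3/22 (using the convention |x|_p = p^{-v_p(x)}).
|3/22|_3 = 1/3

Step 1 — compute v_3(x) by factoring powers of 3 out of the numerator and denominator: v_3(3/22) = 1. Step 2 — apply |x|_p = p^{-v_p(x)} = 3^{-1} = 1/3.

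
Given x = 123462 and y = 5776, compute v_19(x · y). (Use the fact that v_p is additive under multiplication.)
v_19(713116512) = 5

v_p(x) = 3 (factor: 123462 = 19^3 · 18); v_p(y) = 2 (factor: 5776 = 19^2 · 16). Additivity: v_p(xy) = v_p(x) + v_p(y) = 3 + 2 = 5. (Direct check: xy = 713116512 = 19^5 · (288).)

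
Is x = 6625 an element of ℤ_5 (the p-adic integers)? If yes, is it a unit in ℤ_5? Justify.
x ∈ ℤ_5 but not a unit; v_5(x) = 3 > 0

ℤ_5 = {x ∈ ℚ_5 : v_5(x) ≥ 0} and ℤ_5^× = {x ∈ ℤ_5 : v_5(x) = 0}. Here v_5(6625) = v_5(num) − v_5(den) = 3; compare against these criteria.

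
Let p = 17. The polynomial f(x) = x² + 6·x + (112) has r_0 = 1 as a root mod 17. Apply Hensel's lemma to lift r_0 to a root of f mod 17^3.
r_2 = 4574 (mod 4913)

Hensel: r_{i+1} = r_i − f(r_i)·(f′(r_i))^{-1} mod 17^{i+2}, f′(x) = 2x + 6. Iterate:
  r_0 = 1 (mod 17)
  r_1 = 239 (mod 289)
  r_2 = 4574 (mod 4913)
Final: r = 4574 satisfies f(r) ≡ 0 mod 17^3.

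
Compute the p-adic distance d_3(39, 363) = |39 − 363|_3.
d_3(39, 363) = 1/81

Step 1 — x − y = 39 − 363 = -324. Step 2 — v_3(-324) = 4 (factor: -324 = −(3^4 · 4); the sign does not affect v_p). Step 3 — |x − y|_3 = 3^{-4} = 1/81.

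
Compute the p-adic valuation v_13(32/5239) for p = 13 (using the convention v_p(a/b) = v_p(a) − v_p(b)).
v_13(32/5239) = -2

Factor powers of 13 from the numerator and denominator of the reduced fraction: 32 = 13^0 · 32 and 5239 = 13^2 · 31. Apply v_p(a/b) = v_p(a) − v_p(b): v_13(32/5239) = 0 − 2 = -2.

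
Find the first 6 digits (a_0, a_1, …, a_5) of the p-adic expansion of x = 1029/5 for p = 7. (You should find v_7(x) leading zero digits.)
(a_0, …, a_5) = (0, 0, 0, 2, 4, 5)

v_7(1029/5) = 3, so a_0 = ... = a_2 = 0. Factor out: x = 7^3 · u with u = 3/5 a unit in ℤ_7. Expand u iteratively via a_{v+i} = u_i mod 7, u_{i+1} = (u_i − a_{v+i})/7:
  u_0 = 3/5;  a_3 = 2;  u_1 = (u_0 − 2)/7 = -1/5
  u_1 = -1/5;  a_4 = 4;  u_2 = (u_1 − 4)/7 = -3/5
  u_2 = -3/5;  a_5 = 5;  u_3 = (u_2 − 5)/7 = -4/5
Digits: (0, 0, 0, 2, 4, 5).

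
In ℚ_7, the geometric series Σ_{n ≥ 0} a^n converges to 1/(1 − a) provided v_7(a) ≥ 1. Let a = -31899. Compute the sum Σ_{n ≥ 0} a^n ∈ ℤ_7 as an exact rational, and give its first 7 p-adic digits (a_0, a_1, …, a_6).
Σ a^n = 1/(1 − a) = 1/31900;  first 7 digits = (1, 0, 0, 5, 0, 5, 3)

v_7(a) = 3 ≥ 1, so the series converges in ℤ_7 to 1/(1 − a) = 1/(1 − (-31899)) = 1/31900. Expand this rational in ℤ_7: compute digits iteratively via d_i = x_i mod 7, x_{i+1} = (x_i − d_i)/7. The first 7 digits are (1, 0, 0, 5, 0, 5, 3).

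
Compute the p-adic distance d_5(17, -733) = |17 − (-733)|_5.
d_5(17, -733) = 1/125

Step 1 — x − y = 17 − (-733) = 750. Step 2 — v_5(750) = 3 (factor: 750 = (5^3 · 6); the sign does not affect v_p). Step 3 — |x − y|_5 = 5^{-3} = 1/125.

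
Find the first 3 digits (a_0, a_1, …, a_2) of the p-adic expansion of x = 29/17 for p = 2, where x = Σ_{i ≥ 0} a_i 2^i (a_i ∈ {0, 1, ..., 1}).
(a_0, …, a_2) = (1, 0, 1)

v_2(29/17) = 0 (numerator and denominator both coprime to 2), so x ∈ ℤ_2^×. Compute digits iteratively via a_i = x_i mod 2, x_{i+1} = (x_i − a_i)/2, with x_0 = x:
  x_0 = 29/17;  a_0 = 1;  x_1 = (x_0 − 1)/2 = 6/17
  x_1 = 6/17;  a_1 = 0;  x_2 = (x_1 − 0)/2 = 3/17
  x_2 = 3/17;  a_2 = 1;  x_3 = (x_2 − 1)/2 = -7/17
Digits: (1, 0, 1).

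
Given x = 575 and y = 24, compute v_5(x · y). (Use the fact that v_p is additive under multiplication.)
v_5(13800) = 2

v_p(x) = 2 (factor: 575 = 5^2 · 23); v_p(y) = 0 (factor: 24 = 5^0 · 24). Additivity: v_p(xy) = v_p(x) + v_p(y) = 2 + 0 = 2. (Direct check: xy = 13800 = 5^2 · (552).)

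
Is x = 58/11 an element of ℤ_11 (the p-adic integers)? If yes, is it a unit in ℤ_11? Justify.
x ∉ ℤ_11 (v_11(x) = -1 < 0)

ℤ_11 = {x ∈ ℚ_11 : v_11(x) ≥ 0} and ℤ_11^× = {x ∈ ℤ_11 : v_11(x) = 0}. Here v_11(58/11) = v_11(num) − v_11(den) = -1; compare against these criteria.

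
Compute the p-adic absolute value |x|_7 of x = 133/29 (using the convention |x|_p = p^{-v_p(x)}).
|133/29|_7 = 1/7

Step 1 — compute v_7(x) by factoring powers of 7 out of the numerator and denominator: v_7(133/29) = 1. Step 2 — apply |x|_p = p^{-v_p(x)} = 7^{-1} = 1/7.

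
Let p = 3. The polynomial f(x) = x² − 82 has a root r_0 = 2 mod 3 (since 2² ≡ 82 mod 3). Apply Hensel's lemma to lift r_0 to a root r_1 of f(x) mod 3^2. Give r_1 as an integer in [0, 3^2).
r_1 = 8 (mod 9)

Hensel's recurrence: r_{i+1} = r_i − f(r_i)·(f′(r_i))^{-1} mod 3^{i+2}, with f′(x) = 2x. Iterate:
  r_0 = 2 (mod 3)
  r_1 = 8 (mod 9)
Final: r_1 = 8, and one checks f(r_1) ≡ 0 mod 3^2.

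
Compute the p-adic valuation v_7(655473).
v_7(655473) = 5

v_7(n) is the largest exponent k such that 7^k divides n. Factor out: 655473 = 7^5 · 39. (Sign doesn't affect v_p.) So v_7(655473) = 5.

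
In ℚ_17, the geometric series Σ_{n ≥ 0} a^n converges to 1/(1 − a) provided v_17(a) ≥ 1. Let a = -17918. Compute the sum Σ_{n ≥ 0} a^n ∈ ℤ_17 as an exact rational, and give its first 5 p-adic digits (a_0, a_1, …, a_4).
Σ a^n = 1/(1 − a) = 1/17919;  first 5 digits = (1, 0, 6, 13, 1)

v_17(a) = 2 ≥ 1, so the series converges in ℤ_17 to 1/(1 − a) = 1/(1 − (-17918)) = 1/17919. Expand this rational in ℤ_17: compute digits iteratively via d_i = x_i mod 17, x_{i+1} = (x_i − d_i)/17. The first 5 digits are (1, 0, 6, 13, 1).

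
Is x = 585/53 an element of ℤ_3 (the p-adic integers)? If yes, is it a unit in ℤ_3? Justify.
x ∈ ℤ_3 but not a unit; v_3(x) = 2 > 0

ℤ_3 = {x ∈ ℚ_3 : v_3(x) ≥ 0} and ℤ_3^× = {x ∈ ℤ_3 : v_3(x) = 0}. Here v_3(585/53) = v_3(num) − v_3(den) = 2; compare against these criteria.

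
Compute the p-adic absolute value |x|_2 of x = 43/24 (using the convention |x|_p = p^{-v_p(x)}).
|43/24|_2 = 8

Step 1 — compute v_2(x) by factoring powers of 2 out of the numerator and denominator: v_2(43/24) = -3. Step 2 — apply |x|_p = p^{-v_p(x)} = 2^{3} = 8.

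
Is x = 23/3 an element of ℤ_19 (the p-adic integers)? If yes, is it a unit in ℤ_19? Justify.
x ∈ ℤ_19^× (unit); v_19(x) = 0

ℤ_19 = {x ∈ ℚ_19 : v_19(x) ≥ 0} and ℤ_19^× = {x ∈ ℤ_19 : v_19(x) = 0}. Here v_19(23/3) = v_19(num) − v_19(den) = 0; compare against these criteria.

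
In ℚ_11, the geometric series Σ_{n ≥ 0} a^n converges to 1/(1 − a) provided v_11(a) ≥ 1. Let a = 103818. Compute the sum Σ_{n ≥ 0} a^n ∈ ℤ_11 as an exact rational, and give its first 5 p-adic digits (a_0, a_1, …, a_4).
Σ a^n = 1/(1 − a) = -1/103817;  first 5 digits = (1, 0, 0, 1, 7)

v_11(a) = 3 ≥ 1, so the series converges in ℤ_11 to 1/(1 − a) = 1/(1 − 103818) = -1/103817. Expand this rational in ℤ_11: compute digits iteratively via d_i = x_i mod 11, x_{i+1} = (x_i − d_i)/11. The first 5 digits are (1, 0, 0, 1, 7).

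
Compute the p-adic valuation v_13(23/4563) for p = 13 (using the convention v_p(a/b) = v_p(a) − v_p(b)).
v_13(23/4563) = -2

Factor powers of 13 from the numerator and denominator of the reduced fraction: 23 = 13^0 · 23 and 4563 = 13^2 · 27. Apply v_p(a/b) = v_p(a) − v_p(b): v_13(23/4563) = 0 − 2 = -2.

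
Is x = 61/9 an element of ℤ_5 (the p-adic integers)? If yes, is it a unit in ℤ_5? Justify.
x ∈ ℤ_5^× (unit); v_5(x) = 0

ℤ_5 = {x ∈ ℚ_5 : v_5(x) ≥ 0} and ℤ_5^× = {x ∈ ℤ_5 : v_5(x) = 0}. Here v_5(61/9) = v_5(num) − v_5(den) = 0; compare against these criteria.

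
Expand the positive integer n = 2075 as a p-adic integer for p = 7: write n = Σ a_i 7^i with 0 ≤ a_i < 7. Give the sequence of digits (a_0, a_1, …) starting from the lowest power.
(a_0, a_1, …) = (3, 2, 0, 6)

Repeated division by 7 gives the digits low-to-high: 2075 = 3 + 2·7^1 + 6·7^3. Digit sequence: (3, 2, 0, 6).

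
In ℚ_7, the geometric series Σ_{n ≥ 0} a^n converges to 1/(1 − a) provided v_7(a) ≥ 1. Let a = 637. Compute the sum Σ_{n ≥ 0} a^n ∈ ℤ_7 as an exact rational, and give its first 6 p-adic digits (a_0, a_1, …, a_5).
Σ a^n = 1/(1 − a) = -1/636;  first 6 digits = (1, 0, 6, 1, 1, 3)

v_7(a) = 2 ≥ 1, so the series converges in ℤ_7 to 1/(1 − a) = 1/(1 − 637) = -1/636. Expand this rational in ℤ_7: compute digits iteratively via d_i = x_i mod 7, x_{i+1} = (x_i − d_i)/7. The first 6 digits are (1, 0, 6, 1, 1, 3).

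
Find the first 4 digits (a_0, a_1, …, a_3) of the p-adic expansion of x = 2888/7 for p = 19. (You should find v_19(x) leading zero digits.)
(a_0, …, a_3) = (0, 0, 12, 13)

v_19(2888/7) = 2, so a_0 = ... = a_1 = 0. Factor out: x = 19^2 · u with u = 8/7 a unit in ℤ_19. Expand u iteratively via a_{v+i} = u_i mod 19, u_{i+1} = (u_i − a_{v+i})/19:
  u_0 = 8/7;  a_2 = 12;  u_1 = (u_0 − 12)/19 = -4/7
  u_1 = -4/7;  a_3 = 13;  u_2 = (u_1 − 13)/19 = -5/7
Digits: (0, 0, 12, 13).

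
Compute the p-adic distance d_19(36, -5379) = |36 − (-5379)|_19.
d_19(36, -5379) = 1/361

Step 1 — x − y = 36 − (-5379) = 5415. Step 2 — v_19(5415) = 2 (factor: 5415 = (19^2 · 15); the sign does not affect v_p). Step 3 — |x − y|_19 = 19^{-2} = 1/361.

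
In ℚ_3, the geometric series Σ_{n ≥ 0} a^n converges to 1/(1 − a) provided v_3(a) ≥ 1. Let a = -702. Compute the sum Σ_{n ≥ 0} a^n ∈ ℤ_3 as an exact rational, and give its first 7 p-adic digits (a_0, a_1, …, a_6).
Σ a^n = 1/(1 − a) = 1/703;  first 7 digits = (1, 0, 0, 1, 0, 0, 0)

v_3(a) = 3 ≥ 1, so the series converges in ℤ_3 to 1/(1 − a) = 1/(1 − (-702)) = 1/703. Expand this rational in ℤ_3: compute digits iteratively via d_i = x_i mod 3, x_{i+1} = (x_i − d_i)/3. The first 7 digits are (1, 0, 0, 1, 0, 0, 0).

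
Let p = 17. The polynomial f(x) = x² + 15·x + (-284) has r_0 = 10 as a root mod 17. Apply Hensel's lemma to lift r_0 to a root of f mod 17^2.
r_1 = 44 (mod 289)

Hensel: r_{i+1} = r_i − f(r_i)·(f′(r_i))^{-1} mod 17^{i+2}, f′(x) = 2x + 15. Iterate:
  r_0 = 10 (mod 17)
  r_1 = 44 (mod 289)
Final: r = 44 satisfies f(r) ≡ 0 mod 17^2.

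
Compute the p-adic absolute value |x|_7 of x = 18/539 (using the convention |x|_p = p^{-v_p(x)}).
|18/539|_7 = 49

Step 1 — compute v_7(x) by factoring powers of 7 out of the numerator and denominator: v_7(18/539) = -2. Step 2 — apply |x|_p = p^{-v_p(x)} = 7^{2} = 49.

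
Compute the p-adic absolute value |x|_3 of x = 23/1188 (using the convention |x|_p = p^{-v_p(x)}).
|23/1188|_3 = 27

Step 1 — compute v_3(x) by factoring powers of 3 out of the numerator and denominator: v_3(23/1188) = -3. Step 2 — apply |x|_p = p^{-v_p(x)} = 3^{3} = 27.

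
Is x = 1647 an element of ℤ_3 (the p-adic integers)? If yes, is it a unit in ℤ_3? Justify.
x ∈ ℤ_3 but not a unit; v_3(x) = 3 > 0

ℤ_3 = {x ∈ ℚ_3 : v_3(x) ≥ 0} and ℤ_3^× = {x ∈ ℤ_3 : v_3(x) = 0}. Here v_3(1647) = v_3(num) − v_3(den) = 3; compare against these criteria.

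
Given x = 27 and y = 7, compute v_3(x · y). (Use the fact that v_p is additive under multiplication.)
v_3(189) = 3

v_p(x) = 3 (factor: 27 = 3^3 · 1); v_p(y) = 0 (factor: 7 = 3^0 · 7). Additivity: v_p(xy) = v_p(x) + v_p(y) = 3 + 0 = 3. (Direct check: xy = 189 = 3^3 · (7).)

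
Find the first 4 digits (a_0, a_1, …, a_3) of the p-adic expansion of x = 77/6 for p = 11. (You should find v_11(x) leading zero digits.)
(a_0, …, a_3) = (0, 3, 9, 1)

v_11(77/6) = 1, so a_0 = ... = a_0 = 0. Factor out: x = 11^1 · u with u = 7/6 a unit in ℤ_11. Expand u iteratively via a_{v+i} = u_i mod 11, u_{i+1} = (u_i − a_{v+i})/11:
  u_0 = 7/6;  a_1 = 3;  u_1 = (u_0 − 3)/11 = -1/6
  u_1 = -1/6;  a_2 = 9;  u_2 = (u_1 − 9)/11 = -5/6
  u_2 = -5/6;  a_3 = 1;  u_3 = (u_2 − 1)/11 = -1/6
Digits: (0, 3, 9, 1).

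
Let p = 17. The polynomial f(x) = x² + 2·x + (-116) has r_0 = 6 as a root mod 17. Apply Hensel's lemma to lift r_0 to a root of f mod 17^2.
r_1 = 176 (mod 289)

Hensel: r_{i+1} = r_i − f(r_i)·(f′(r_i))^{-1} mod 17^{i+2}, f′(x) = 2x + 2. Iterate:
  r_0 = 6 (mod 17)
  r_1 = 176 (mod 289)
Final: r = 176 satisfies f(r) ≡ 0 mod 17^2.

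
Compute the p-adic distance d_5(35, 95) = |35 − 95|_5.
d_5(35, 95) = 1/5

Step 1 — x − y = 35 − 95 = -60. Step 2 — v_5(-60) = 1 (factor: -60 = −(5^1 · 12); the sign does not affect v_p). Step 3 — |x − y|_5 = 5^{-1} = 1/5.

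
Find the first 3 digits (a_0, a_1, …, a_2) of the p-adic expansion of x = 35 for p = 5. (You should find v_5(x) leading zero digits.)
(a_0, …, a_2) = (0, 2, 1)

v_5(35) = 1, so a_0 = ... = a_0 = 0. Factor out: x = 5^1 · u with u = 7 a unit in ℤ_5. Expand u iteratively via a_{v+i} = u_i mod 5, u_{i+1} = (u_i − a_{v+i})/5:
  u_0 = 7;  a_1 = 2;  u_1 = (u_0 − 2)/5 = 1
  u_1 = 1;  a_2 = 1;  u_2 = (u_1 − 1)/5 = 0
Digits: (0, 2, 1).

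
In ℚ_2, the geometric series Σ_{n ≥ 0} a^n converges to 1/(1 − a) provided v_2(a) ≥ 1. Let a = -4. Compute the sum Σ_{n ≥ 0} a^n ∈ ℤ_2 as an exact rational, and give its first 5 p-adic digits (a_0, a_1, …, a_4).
Σ a^n = 1/(1 − a) = 1/5;  first 5 digits = (1, 0, 1, 1, 0)

v_2(a) = 2 ≥ 1, so the series converges in ℤ_2 to 1/(1 − a) = 1/(1 − (-4)) = 1/5. Expand this rational in ℤ_2: compute digits iteratively via d_i = x_i mod 2, x_{i+1} = (x_i − d_i)/2. The first 5 digits are (1, 0, 1, 1, 0).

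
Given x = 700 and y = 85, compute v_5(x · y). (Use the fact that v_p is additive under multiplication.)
v_5(59500) = 3

v_p(x) = 2 (factor: 700 = 5^2 · 28); v_p(y) = 1 (factor: 85 = 5^1 · 17). Additivity: v_p(xy) = v_p(x) + v_p(y) = 2 + 1 = 3. (Direct check: xy = 59500 = 5^3 · (476).)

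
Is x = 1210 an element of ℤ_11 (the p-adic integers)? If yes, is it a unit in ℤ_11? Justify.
x ∈ ℤ_11 but not a unit; v_11(x) = 2 > 0

ℤ_11 = {x ∈ ℚ_11 : v_11(x) ≥ 0} and ℤ_11^× = {x ∈ ℤ_11 : v_11(x) = 0}. Here v_11(1210) = v_11(num) − v_11(den) = 2; compare against these criteria.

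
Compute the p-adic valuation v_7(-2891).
v_7(-2891) = 2

v_7(n) is the largest exponent k such that 7^k divides n. Factor out: -2891 = -7^2 · 59. (Sign doesn't affect v_p.) So v_7(-2891) = 2.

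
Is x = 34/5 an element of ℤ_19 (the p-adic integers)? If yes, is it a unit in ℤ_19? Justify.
x ∈ ℤ_19^× (unit); v_19(x) = 0

ℤ_19 = {x ∈ ℚ_19 : v_19(x) ≥ 0} and ℤ_19^× = {x ∈ ℤ_19 : v_19(x) = 0}. Here v_19(34/5) = v_19(num) − v_19(den) = 0; compare against these criteria.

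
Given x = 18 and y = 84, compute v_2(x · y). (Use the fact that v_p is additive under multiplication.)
v_2(1512) = 3

v_p(x) = 1 (factor: 18 = 2^1 · 9); v_p(y) = 2 (factor: 84 = 2^2 · 21). Additivity: v_p(xy) = v_p(x) + v_p(y) = 1 + 2 = 3. (Direct check: xy = 1512 = 2^3 · (189).)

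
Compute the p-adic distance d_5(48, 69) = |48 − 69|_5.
d_5(48, 69) = 1

Step 1 — x − y = 48 − 69 = -21. Step 2 — v_5(-21) = 0 (factor: -21 = −(5^0 · 21); the sign does not affect v_p). Step 3 — |x − y|_5 = 5^{0} = 1.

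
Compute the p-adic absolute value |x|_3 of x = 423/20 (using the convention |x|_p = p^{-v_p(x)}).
|423/20|_3 = 1/9

Step 1 — compute v_3(x) by factoring powers of 3 out of the numerator and denominator: v_3(423/20) = 2. Step 2 — apply |x|_p = p^{-v_p(x)} = 3^{-2} = 1/9.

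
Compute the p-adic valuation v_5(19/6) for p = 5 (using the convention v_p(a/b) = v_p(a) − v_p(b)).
v_5(19/6) = 0

Factor powers of 5 from the numerator and denominator of the reduced fraction: 19 = 5^0 · 19 and 6 = 5^0 · 6. Apply v_p(a/b) = v_p(a) − v_p(b): v_5(19/6) = 0 − 0 = 0.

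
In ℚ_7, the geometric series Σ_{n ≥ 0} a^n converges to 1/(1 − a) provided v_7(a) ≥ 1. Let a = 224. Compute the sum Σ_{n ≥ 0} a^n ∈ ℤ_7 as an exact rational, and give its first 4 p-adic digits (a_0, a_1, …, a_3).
Σ a^n = 1/(1 − a) = -1/223;  first 4 digits = (1, 4, 6, 0)

v_7(a) = 1 ≥ 1, so the series converges in ℤ_7 to 1/(1 − a) = 1/(1 − 224) = -1/223. Expand this rational in ℤ_7: compute digits iteratively via d_i = x_i mod 7, x_{i+1} = (x_i − d_i)/7. The first 4 digits are (1, 4, 6, 0).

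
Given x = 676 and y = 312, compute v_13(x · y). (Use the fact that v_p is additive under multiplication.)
v_13(210912) = 3

v_p(x) = 2 (factor: 676 = 13^2 · 4); v_p(y) = 1 (factor: 312 = 13^1 · 24). Additivity: v_p(xy) = v_p(x) + v_p(y) = 2 + 1 = 3. (Direct check: xy = 210912 = 13^3 · (96).)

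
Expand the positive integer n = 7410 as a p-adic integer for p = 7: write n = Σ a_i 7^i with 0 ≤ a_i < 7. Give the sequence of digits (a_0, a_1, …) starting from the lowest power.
(a_0, a_1, …) = (4, 1, 4, 0, 3)

Repeated division by 7 gives the digits low-to-high: 7410 = 4 + 1·7^1 + 4·7^2 + 3·7^4. Digit sequence: (4, 1, 4, 0, 3).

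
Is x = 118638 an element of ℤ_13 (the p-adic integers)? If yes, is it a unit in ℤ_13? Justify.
x ∈ ℤ_13 but not a unit; v_13(x) = 3 > 0

ℤ_13 = {x ∈ ℚ_13 : v_13(x) ≥ 0} and ℤ_13^× = {x ∈ ℤ_13 : v_13(x) = 0}. Here v_13(118638) = v_13(num) − v_13(den) = 3; compare against these criteria.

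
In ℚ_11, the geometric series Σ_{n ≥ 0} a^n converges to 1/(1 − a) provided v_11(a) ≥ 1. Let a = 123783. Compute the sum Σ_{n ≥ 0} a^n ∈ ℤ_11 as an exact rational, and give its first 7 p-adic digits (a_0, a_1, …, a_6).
Σ a^n = 1/(1 − a) = -1/123782;  first 7 digits = (1, 0, 0, 5, 8, 0, 3)

v_11(a) = 3 ≥ 1, so the series converges in ℤ_11 to 1/(1 − a) = 1/(1 − 123783) = -1/123782. Expand this rational in ℤ_11: compute digits iteratively via d_i = x_i mod 11, x_{i+1} = (x_i − d_i)/11. The first 7 digits are (1, 0, 0, 5, 8, 0, 3).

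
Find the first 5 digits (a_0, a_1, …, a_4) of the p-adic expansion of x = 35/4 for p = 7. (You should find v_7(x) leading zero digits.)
(a_0, …, a_4) = (0, 3, 5, 1, 5)

v_7(35/4) = 1, so a_0 = ... = a_0 = 0. Factor out: x = 7^1 · u with u = 5/4 a unit in ℤ_7. Expand u iteratively via a_{v+i} = u_i mod 7, u_{i+1} = (u_i − a_{v+i})/7:
  u_0 = 5/4;  a_1 = 3;  u_1 = (u_0 − 3)/7 = -1/4
  u_1 = -1/4;  a_2 = 5;  u_2 = (u_1 − 5)/7 = -3/4
  u_2 = -3/4;  a_3 = 1;  u_3 = (u_2 − 1)/7 = -1/4
  u_3 = -1/4;  a_4 = 5;  u_4 = (u_3 − 5)/7 = -3/4
Digits: (0, 3, 5, 1, 5).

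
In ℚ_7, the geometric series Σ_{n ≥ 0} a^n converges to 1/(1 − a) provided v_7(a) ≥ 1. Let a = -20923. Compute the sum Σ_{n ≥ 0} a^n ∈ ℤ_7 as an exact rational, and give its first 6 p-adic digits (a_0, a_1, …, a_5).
Σ a^n = 1/(1 − a) = 1/20924;  first 6 digits = (1, 0, 0, 2, 5, 5)

v_7(a) = 3 ≥ 1, so the series converges in ℤ_7 to 1/(1 − a) = 1/(1 − (-20923)) = 1/20924. Expand this rational in ℤ_7: compute digits iteratively via d_i = x_i mod 7, x_{i+1} = (x_i − d_i)/7. The first 6 digits are (1, 0, 0, 2, 5, 5).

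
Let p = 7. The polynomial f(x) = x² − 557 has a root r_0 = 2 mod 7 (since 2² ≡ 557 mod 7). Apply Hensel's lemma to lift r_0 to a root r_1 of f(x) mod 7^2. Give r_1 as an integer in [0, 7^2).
r_1 = 30 (mod 49)

Hensel's recurrence: r_{i+1} = r_i − f(r_i)·(f′(r_i))^{-1} mod 7^{i+2}, with f′(x) = 2x. Iterate:
  r_0 = 2 (mod 7)
  r_1 = 30 (mod 49)
Final: r_1 = 30, and one checks f(r_1) ≡ 0 mod 7^2.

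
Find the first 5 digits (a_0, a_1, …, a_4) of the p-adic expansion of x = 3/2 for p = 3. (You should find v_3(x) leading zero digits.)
(a_0, …, a_4) = (0, 2, 1, 1, 1)

v_3(3/2) = 1, so a_0 = ... = a_0 = 0. Factor out: x = 3^1 · u with u = 1/2 a unit in ℤ_3. Expand u iteratively via a_{v+i} = u_i mod 3, u_{i+1} = (u_i − a_{v+i})/3:
  u_0 = 1/2;  a_1 = 2;  u_1 = (u_0 − 2)/3 = -1/2
  u_1 = -1/2;  a_2 = 1;  u_2 = (u_1 − 1)/3 = -1/2
  u_2 = -1/2;  a_3 = 1;  u_3 = (u_2 − 1)/3 = -1/2
  u_3 = -1/2;  a_4 = 1;  u_4 = (u_3 − 1)/3 = -1/2
Digits: (0, 2, 1, 1, 1).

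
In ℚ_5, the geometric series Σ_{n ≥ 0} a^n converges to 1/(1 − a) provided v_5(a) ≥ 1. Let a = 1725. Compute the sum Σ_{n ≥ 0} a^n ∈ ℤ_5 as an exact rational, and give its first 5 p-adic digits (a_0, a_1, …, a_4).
Σ a^n = 1/(1 − a) = -1/1724;  first 5 digits = (1, 0, 4, 3, 3)

v_5(a) = 2 ≥ 1, so the series converges in ℤ_5 to 1/(1 − a) = 1/(1 − 1725) = -1/1724. Expand this rational in ℤ_5: compute digits iteratively via d_i = x_i mod 5, x_{i+1} = (x_i − d_i)/5. The first 5 digits are (1, 0, 4, 3, 3).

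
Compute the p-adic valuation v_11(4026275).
v_11(4026275) = 5

v_11(n) is the largest exponent k such that 11^k divides n. Factor out: 4026275 = 11^5 · 25. (Sign doesn't affect v_p.) So v_11(4026275) = 5.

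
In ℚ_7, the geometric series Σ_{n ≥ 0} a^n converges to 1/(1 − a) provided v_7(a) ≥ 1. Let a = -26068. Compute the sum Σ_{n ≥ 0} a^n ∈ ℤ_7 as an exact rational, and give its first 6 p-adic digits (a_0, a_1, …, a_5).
Σ a^n = 1/(1 − a) = 1/26069;  first 6 digits = (1, 0, 0, 1, 3, 5)

v_7(a) = 3 ≥ 1, so the series converges in ℤ_7 to 1/(1 − a) = 1/(1 − (-26068)) = 1/26069. Expand this rational in ℤ_7: compute digits iteratively via d_i = x_i mod 7, x_{i+1} = (x_i − d_i)/7. The first 6 digits are (1, 0, 0, 1, 3, 5).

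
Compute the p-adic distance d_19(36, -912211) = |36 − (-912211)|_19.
d_19(36, -912211) = 1/130321

Step 1 — x − y = 36 − (-912211) = 912247. Step 2 — v_19(912247) = 4 (factor: 912247 = (19^4 · 7); the sign does not affect v_p). Step 3 — |x − y|_19 = 19^{-4} = 1/130321.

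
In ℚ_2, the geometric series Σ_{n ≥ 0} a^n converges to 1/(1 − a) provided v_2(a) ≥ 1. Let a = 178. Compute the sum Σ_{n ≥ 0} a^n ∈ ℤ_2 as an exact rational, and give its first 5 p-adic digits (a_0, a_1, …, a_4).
Σ a^n = 1/(1 − a) = -1/177;  first 5 digits = (1, 1, 1, 1, 0)

v_2(a) = 1 ≥ 1, so the series converges in ℤ_2 to 1/(1 − a) = 1/(1 − 178) = -1/177. Expand this rational in ℤ_2: compute digits iteratively via d_i = x_i mod 2, x_{i+1} = (x_i − d_i)/2. The first 5 digits are (1, 1, 1, 1, 0).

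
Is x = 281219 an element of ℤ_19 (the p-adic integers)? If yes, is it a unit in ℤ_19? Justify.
x ∈ ℤ_19 but not a unit; v_19(x) = 3 > 0

ℤ_19 = {x ∈ ℚ_19 : v_19(x) ≥ 0} and ℤ_19^× = {x ∈ ℤ_19 : v_19(x) = 0}. Here v_19(281219) = v_19(num) − v_19(den) = 3; compare against these criteria.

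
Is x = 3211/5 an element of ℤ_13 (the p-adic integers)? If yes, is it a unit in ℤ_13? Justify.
x ∈ ℤ_13 but not a unit; v_13(x) = 2 > 0

ℤ_13 = {x ∈ ℚ_13 : v_13(x) ≥ 0} and ℤ_13^× = {x ∈ ℤ_13 : v_13(x) = 0}. Here v_13(3211/5) = v_13(num) − v_13(den) = 2; compare against these criteria.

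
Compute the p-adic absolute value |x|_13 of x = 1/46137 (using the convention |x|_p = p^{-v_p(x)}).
|1/46137|_13 = 2197

Step 1 — compute v_13(x) by factoring powers of 13 out of the numerator and denominator: v_13(1/46137) = -3. Step 2 — apply |x|_p = p^{-v_p(x)} = 13^{3} = 2197.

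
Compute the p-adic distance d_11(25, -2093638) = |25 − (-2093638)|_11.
d_11(25, -2093638) = 1/161051

Step 1 — x − y = 25 − (-2093638) = 2093663. Step 2 — v_11(2093663) = 5 (factor: 2093663 = (11^5 · 13); the sign does not affect v_p). Step 3 — |x − y|_11 = 11^{-5} = 1/161051.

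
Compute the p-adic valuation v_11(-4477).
v_11(-4477) = 2

v_11(n) is the largest exponent k such that 11^k divides n. Factor out: -4477 = -11^2 · 37. (Sign doesn't affect v_p.) So v_11(-4477) = 2.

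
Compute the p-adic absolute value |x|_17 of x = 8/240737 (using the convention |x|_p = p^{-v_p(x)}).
|8/240737|_17 = 4913

Step 1 — compute v_17(x) by factoring powers of 17 out of the numerator and denominator: v_17(8/240737) = -3. Step 2 — apply |x|_p = p^{-v_p(x)} = 17^{3} = 4913.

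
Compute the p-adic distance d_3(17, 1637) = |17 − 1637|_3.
d_3(17, 1637) = 1/81

Step 1 — x − y = 17 − 1637 = -1620. Step 2 — v_3(-1620) = 4 (factor: -1620 = −(3^4 · 20); the sign does not affect v_p). Step 3 — |x − y|_3 = 3^{-4} = 1/81.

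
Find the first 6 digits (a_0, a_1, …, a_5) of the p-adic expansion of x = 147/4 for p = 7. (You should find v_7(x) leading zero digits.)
(a_0, …, a_5) = (0, 0, 6, 1, 5, 1)

v_7(147/4) = 2, so a_0 = ... = a_1 = 0. Factor out: x = 7^2 · u with u = 3/4 a unit in ℤ_7. Expand u iteratively via a_{v+i} = u_i mod 7, u_{i+1} = (u_i − a_{v+i})/7:
  u_0 = 3/4;  a_2 = 6;  u_1 = (u_0 − 6)/7 = -3/4
  u_1 = -3/4;  a_3 = 1;  u_2 = (u_1 − 1)/7 = -1/4
  u_2 = -1/4;  a_4 = 5;  u_3 = (u_2 − 5)/7 = -3/4
  u_3 = -3/4;  a_5 = 1;  u_4 = (u_3 − 1)/7 = -1/4
Digits: (0, 0, 6, 1, 5, 1).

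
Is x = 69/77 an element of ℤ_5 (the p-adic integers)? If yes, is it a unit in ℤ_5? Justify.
x ∈ ℤ_5^× (unit); v_5(x) = 0

ℤ_5 = {x ∈ ℚ_5 : v_5(x) ≥ 0} and ℤ_5^× = {x ∈ ℤ_5 : v_5(x) = 0}. Here v_5(69/77) = v_5(num) − v_5(den) = 0; compare against these criteria.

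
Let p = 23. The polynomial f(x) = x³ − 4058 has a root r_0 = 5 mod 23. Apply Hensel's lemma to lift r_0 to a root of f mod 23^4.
r_3 = 277063 (mod 279841)

Hensel: r_{i+1} = r_i − f(r_i)/f′(r_i) mod 23^{i+2}, where f′(x) = 3x². Iterate:
  r_0 = 5 (mod 23)
  r_1 = 396 (mod 529)
  r_2 = 9389 (mod 12167)
  r_3 = 277063 (mod 279841)
Final: r = 277063 with f(r) ≡ 0 mod 23^4.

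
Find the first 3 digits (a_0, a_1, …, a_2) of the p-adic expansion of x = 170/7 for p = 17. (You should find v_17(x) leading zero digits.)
(a_0, …, a_2) = (0, 16, 4)

v_17(170/7) = 1, so a_0 = ... = a_0 = 0. Factor out: x = 17^1 · u with u = 10/7 a unit in ℤ_17. Expand u iteratively via a_{v+i} = u_i mod 17, u_{i+1} = (u_i − a_{v+i})/17:
  u_0 = 10/7;  a_1 = 16;  u_1 = (u_0 − 16)/17 = -6/7
  u_1 = -6/7;  a_2 = 4;  u_2 = (u_1 − 4)/17 = -2/7
Digits: (0, 16, 4).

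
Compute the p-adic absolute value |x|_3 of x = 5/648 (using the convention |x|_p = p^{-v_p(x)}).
|5/648|_3 = 81

Step 1 — compute v_3(x) by factoring powers of 3 out of the numerator and denominator: v_3(5/648) = -4. Step 2 — apply |x|_p = p^{-v_p(x)} = 3^{4} = 81.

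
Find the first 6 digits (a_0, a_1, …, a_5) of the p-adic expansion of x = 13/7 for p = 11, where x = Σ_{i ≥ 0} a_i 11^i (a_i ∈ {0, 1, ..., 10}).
(a_0, …, a_5) = (5, 6, 1, 3, 6, 1)

v_11(13/7) = 0 (numerator and denominator both coprime to 11), so x ∈ ℤ_11^×. Compute digits iteratively via a_i = x_i mod 11, x_{i+1} = (x_i − a_i)/11, with x_0 = x:
  x_0 = 13/7;  a_0 = 5;  x_1 = (x_0 − 5)/11 = -2/7
  x_1 = -2/7;  a_1 = 6;  x_2 = (x_1 − 6)/11 = -4/7
  x_2 = -4/7;  a_2 = 1;  x_3 = (x_2 − 1)/11 = -1/7
  x_3 = -1/7;  a_3 = 3;  x_4 = (x_3 − 3)/11 = -2/7
  x_4 = -2/7;  a_4 = 6;  x_5 = (x_4 − 6)/11 = -4/7
  x_5 = -4/7;  a_5 = 1;  x_6 = (x_5 − 1)/11 = -1/7
Digits: (5, 6, 1, 3, 6, 1).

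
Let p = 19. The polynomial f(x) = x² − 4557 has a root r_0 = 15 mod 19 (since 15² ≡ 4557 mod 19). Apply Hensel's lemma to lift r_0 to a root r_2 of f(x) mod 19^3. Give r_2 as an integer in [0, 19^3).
r_2 = 2903 (mod 6859)

Hensel's recurrence: r_{i+1} = r_i − f(r_i)·(f′(r_i))^{-1} mod 19^{i+2}, with f′(x) = 2x. Iterate:
  r_0 = 15 (mod 19)
  r_1 = 15 (mod 361)
  r_2 = 2903 (mod 6859)
Final: r_2 = 2903, and one checks f(r_2) ≡ 0 mod 19^3.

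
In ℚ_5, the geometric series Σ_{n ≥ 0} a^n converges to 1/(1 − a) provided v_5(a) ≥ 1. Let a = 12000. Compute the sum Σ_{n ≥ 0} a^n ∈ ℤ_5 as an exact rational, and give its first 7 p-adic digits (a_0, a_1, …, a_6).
Σ a^n = 1/(1 − a) = -1/11999;  first 7 digits = (1, 0, 0, 1, 4, 3, 1)

v_5(a) = 3 ≥ 1, so the series converges in ℤ_5 to 1/(1 − a) = 1/(1 − 12000) = -1/11999. Expand this rational in ℤ_5: compute digits iteratively via d_i = x_i mod 5, x_{i+1} = (x_i − d_i)/5. The first 7 digits are (1, 0, 0, 1, 4, 3, 1).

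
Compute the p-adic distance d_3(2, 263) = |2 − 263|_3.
d_3(2, 263) = 1/9

Step 1 — x − y = 2 − 263 = -261. Step 2 — v_3(-261) = 2 (factor: -261 = −(3^2 · 29); the sign does not affect v_p). Step 3 — |x − y|_3 = 3^{-2} = 1/9.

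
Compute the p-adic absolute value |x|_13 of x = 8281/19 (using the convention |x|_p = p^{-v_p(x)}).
|8281/19|_13 = 1/169

Step 1 — compute v_13(x) by factoring powers of 13 out of the numerator and denominator: v_13(8281/19) = 2. Step 2 — apply |x|_p = p^{-v_p(x)} = 13^{-2} = 1/169.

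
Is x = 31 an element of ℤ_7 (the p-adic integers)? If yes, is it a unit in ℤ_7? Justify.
x ∈ ℤ_7^× (unit); v_7(x) = 0

ℤ_7 = {x ∈ ℚ_7 : v_7(x) ≥ 0} and ℤ_7^× = {x ∈ ℤ_7 : v_7(x) = 0}. Here v_7(31) = v_7(num) − v_7(den) = 0; compare against these criteria.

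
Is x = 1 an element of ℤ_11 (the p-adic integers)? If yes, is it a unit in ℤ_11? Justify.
x ∈ ℤ_11^× (unit); v_11(x) = 0

ℤ_11 = {x ∈ ℚ_11 : v_11(x) ≥ 0} and ℤ_11^× = {x ∈ ℤ_11 : v_11(x) = 0}. Here v_11(1) = v_11(num) − v_11(den) = 0; compare against these criteria.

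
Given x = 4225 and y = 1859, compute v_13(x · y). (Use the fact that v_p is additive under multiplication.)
v_13(7854275) = 4

v_p(x) = 2 (factor: 4225 = 13^2 · 25); v_p(y) = 2 (factor: 1859 = 13^2 · 11). Additivity: v_p(xy) = v_p(x) + v_p(y) = 2 + 2 = 4. (Direct check: xy = 7854275 = 13^4 · (275).)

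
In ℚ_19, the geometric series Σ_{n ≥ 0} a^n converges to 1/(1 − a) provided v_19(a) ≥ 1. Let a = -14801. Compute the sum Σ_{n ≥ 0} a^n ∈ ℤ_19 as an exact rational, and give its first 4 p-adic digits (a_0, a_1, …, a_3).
Σ a^n = 1/(1 − a) = 1/14802;  first 4 digits = (1, 0, 16, 16)

v_19(a) = 2 ≥ 1, so the series converges in ℤ_19 to 1/(1 − a) = 1/(1 − (-14801)) = 1/14802. Expand this rational in ℤ_19: compute digits iteratively via d_i = x_i mod 19, x_{i+1} = (x_i − d_i)/19. The first 4 digits are (1, 0, 16, 16).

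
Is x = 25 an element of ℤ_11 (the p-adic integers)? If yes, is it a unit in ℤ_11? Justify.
x ∈ ℤ_11^× (unit); v_11(x) = 0

ℤ_11 = {x ∈ ℚ_11 : v_11(x) ≥ 0} and ℤ_11^× = {x ∈ ℤ_11 : v_11(x) = 0}. Here v_11(25) = v_11(num) − v_11(den) = 0; compare against these criteria.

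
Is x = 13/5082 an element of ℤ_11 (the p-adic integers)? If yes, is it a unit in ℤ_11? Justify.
x ∉ ℤ_11 (v_11(x) = -2 < 0)

ℤ_11 = {x ∈ ℚ_11 : v_11(x) ≥ 0} and ℤ_11^× = {x ∈ ℤ_11 : v_11(x) = 0}. Here v_11(13/5082) = v_11(num) − v_11(den) = -2; compare against these criteria.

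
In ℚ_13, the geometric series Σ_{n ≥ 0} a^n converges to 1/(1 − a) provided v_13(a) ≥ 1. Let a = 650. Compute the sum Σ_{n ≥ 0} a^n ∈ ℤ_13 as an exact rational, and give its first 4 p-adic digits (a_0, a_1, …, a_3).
Σ a^n = 1/(1 − a) = -1/649;  first 4 digits = (1, 11, 7, 2)

v_13(a) = 1 ≥ 1, so the series converges in ℤ_13 to 1/(1 − a) = 1/(1 − 650) = -1/649. Expand this rational in ℤ_13: compute digits iteratively via d_i = x_i mod 13, x_{i+1} = (x_i − d_i)/13. The first 4 digits are (1, 11, 7, 2).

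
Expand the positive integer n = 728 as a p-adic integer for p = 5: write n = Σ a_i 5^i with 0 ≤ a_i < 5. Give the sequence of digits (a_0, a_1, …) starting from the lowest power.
(a_0, a_1, …) = (3, 0, 4, 0, 1)

Repeated division by 5 gives the digits low-to-high: 728 = 3 + 4·5^2 + 1·5^4. Digit sequence: (3, 0, 4, 0, 1).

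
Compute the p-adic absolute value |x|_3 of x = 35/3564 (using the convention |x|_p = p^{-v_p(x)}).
|35/3564|_3 = 81

Step 1 — compute v_3(x) by factoring powers of 3 out of the numerator and denominator: v_3(35/3564) = -4. Step 2 — apply |x|_p = p^{-v_p(x)} = 3^{4} = 81.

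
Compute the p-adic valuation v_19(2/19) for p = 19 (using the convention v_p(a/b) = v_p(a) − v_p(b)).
v_19(2/19) = -1

Factor powers of 19 from the numerator and denominator of the reduced fraction: 2 = 19^0 · 2 and 19 = 19^1 · 1. Apply v_p(a/b) = v_p(a) − v_p(b): v_19(2/19) = 0 − 1 = -1.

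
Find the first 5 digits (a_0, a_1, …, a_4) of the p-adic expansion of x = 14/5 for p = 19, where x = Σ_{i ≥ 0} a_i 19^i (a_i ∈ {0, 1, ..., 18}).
(a_0, …, a_4) = (18, 3, 15, 3, 15)

v_19(14/5) = 0 (numerator and denominator both coprime to 19), so x ∈ ℤ_19^×. Compute digits iteratively via a_i = x_i mod 19, x_{i+1} = (x_i − a_i)/19, with x_0 = x:
  x_0 = 14/5;  a_0 = 18;  x_1 = (x_0 − 18)/19 = -4/5
  x_1 = -4/5;  a_1 = 3;  x_2 = (x_1 − 3)/19 = -1/5
  x_2 = -1/5;  a_2 = 15;  x_3 = (x_2 − 15)/19 = -4/5
  x_3 = -4/5;  a_3 = 3;  x_4 = (x_3 − 3)/19 = -1/5
  x_4 = -1/5;  a_4 = 15;  x_5 = (x_4 − 15)/19 = -4/5
Digits: (18, 3, 15, 3, 15).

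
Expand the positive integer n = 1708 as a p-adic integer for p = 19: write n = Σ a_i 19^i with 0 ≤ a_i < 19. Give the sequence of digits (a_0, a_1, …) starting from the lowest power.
(a_0, a_1, …) = (17, 13, 4)

Repeated division by 19 gives the digits low-to-high: 1708 = 17 + 13·19^1 + 4·19^2. Digit sequence: (17, 13, 4).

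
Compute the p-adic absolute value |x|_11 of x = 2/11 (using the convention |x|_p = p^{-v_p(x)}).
|2/11|_11 = 11

Step 1 — compute v_11(x) by factoring powers of 11 out of the numerator and denominator: v_11(2/11) = -1. Step 2 — apply |x|_p = p^{-v_p(x)} = 11^{1} = 11.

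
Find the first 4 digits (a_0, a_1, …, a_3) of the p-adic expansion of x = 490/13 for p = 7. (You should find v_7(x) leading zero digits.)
(a_0, …, a_3) = (0, 0, 4, 6)

v_7(490/13) = 2, so a_0 = ... = a_1 = 0. Factor out: x = 7^2 · u with u = 10/13 a unit in ℤ_7. Expand u iteratively via a_{v+i} = u_i mod 7, u_{i+1} = (u_i − a_{v+i})/7:
  u_0 = 10/13;  a_2 = 4;  u_1 = (u_0 − 4)/7 = -6/13
  u_1 = -6/13;  a_3 = 6;  u_2 = (u_1 − 6)/7 = -12/13
Digits: (0, 0, 4, 6).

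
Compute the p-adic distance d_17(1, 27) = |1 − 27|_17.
d_17(1, 27) = 1

Step 1 — x − y = 1 − 27 = -26. Step 2 — v_17(-26) = 0 (factor: -26 = −(17^0 · 26); the sign does not affect v_p). Step 3 — |x − y|_17 = 17^{0} = 1.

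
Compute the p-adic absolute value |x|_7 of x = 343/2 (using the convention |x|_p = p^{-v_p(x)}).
|343/2|_7 = 1/343

Step 1 — compute v_7(x) by factoring powers of 7 out of the numerator and denominator: v_7(343/2) = 3. Step 2 — apply |x|_p = p^{-v_p(x)} = 7^{-3} = 1/343.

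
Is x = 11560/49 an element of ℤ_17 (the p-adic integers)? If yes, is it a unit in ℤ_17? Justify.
x ∈ ℤ_17 but not a unit; v_17(x) = 2 > 0

ℤ_17 = {x ∈ ℚ_17 : v_17(x) ≥ 0} and ℤ_17^× = {x ∈ ℤ_17 : v_17(x) = 0}. Here v_17(11560/49) = v_17(num) − v_17(den) = 2; compare against these criteria.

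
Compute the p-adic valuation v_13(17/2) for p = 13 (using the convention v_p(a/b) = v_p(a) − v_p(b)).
v_13(17/2) = 0

Factor powers of 13 from the numerator and denominator of the reduced fraction: 17 = 13^0 · 17 and 2 = 13^0 · 2. Apply v_p(a/b) = v_p(a) − v_p(b): v_13(17/2) = 0 − 0 = 0.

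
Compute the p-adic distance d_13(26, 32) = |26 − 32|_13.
d_13(26, 32) = 1

Step 1 — x − y = 26 − 32 = -6. Step 2 — v_13(-6) = 0 (factor: -6 = −(13^0 · 6); the sign does not affect v_p). Step 3 — |x − y|_13 = 13^{0} = 1.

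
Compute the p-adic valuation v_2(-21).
v_2(-21) = 0

v_2(n) is the largest exponent k such that 2^k divides n. Factor out: -21 = -2^0 · 21. (Sign doesn't affect v_p.) So v_2(-21) = 0.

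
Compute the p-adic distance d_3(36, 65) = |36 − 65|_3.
d_3(36, 65) = 1

Step 1 — x − y = 36 − 65 = -29. Step 2 — v_3(-29) = 0 (factor: -29 = −(3^0 · 29); the sign does not affect v_p). Step 3 — |x − y|_3 = 3^{0} = 1.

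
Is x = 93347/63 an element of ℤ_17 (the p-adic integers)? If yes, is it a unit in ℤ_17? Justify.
x ∈ ℤ_17 but not a unit; v_17(x) = 3 > 0

ℤ_17 = {x ∈ ℚ_17 : v_17(x) ≥ 0} and ℤ_17^× = {x ∈ ℤ_17 : v_17(x) = 0}. Here v_17(93347/63) = v_17(num) − v_17(den) = 3; compare against these criteria.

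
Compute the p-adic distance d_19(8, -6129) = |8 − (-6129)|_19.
d_19(8, -6129) = 1/361

Step 1 — x − y = 8 − (-6129) = 6137. Step 2 — v_19(6137) = 2 (factor: 6137 = (19^2 · 17); the sign does not affect v_p). Step 3 — |x − y|_19 = 19^{-2} = 1/361.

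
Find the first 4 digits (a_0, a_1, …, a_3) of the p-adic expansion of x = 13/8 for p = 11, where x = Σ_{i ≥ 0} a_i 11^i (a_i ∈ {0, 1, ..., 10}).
(a_0, …, a_3) = (3, 4, 1, 4)

v_11(13/8) = 0 (numerator and denominator both coprime to 11), so x ∈ ℤ_11^×. Compute digits iteratively via a_i = x_i mod 11, x_{i+1} = (x_i − a_i)/11, with x_0 = x:
  x_0 = 13/8;  a_0 = 3;  x_1 = (x_0 − 3)/11 = -1/8
  x_1 = -1/8;  a_1 = 4;  x_2 = (x_1 − 4)/11 = -3/8
  x_2 = -3/8;  a_2 = 1;  x_3 = (x_2 − 1)/11 = -1/8
  x_3 = -1/8;  a_3 = 4;  x_4 = (x_3 − 4)/11 = -3/8
Digits: (3, 4, 1, 4).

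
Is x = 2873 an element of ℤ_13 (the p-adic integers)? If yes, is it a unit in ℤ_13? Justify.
x ∈ ℤ_13 but not a unit; v_13(x) = 2 > 0

ℤ_13 = {x ∈ ℚ_13 : v_13(x) ≥ 0} and ℤ_13^× = {x ∈ ℤ_13 : v_13(x) = 0}. Here v_13(2873) = v_13(num) − v_13(den) = 2; compare against these criteria.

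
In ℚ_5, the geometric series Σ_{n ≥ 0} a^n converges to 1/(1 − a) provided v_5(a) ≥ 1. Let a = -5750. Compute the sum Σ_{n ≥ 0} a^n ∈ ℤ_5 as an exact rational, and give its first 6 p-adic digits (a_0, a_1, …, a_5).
Σ a^n = 1/(1 − a) = 1/5751;  first 6 digits = (1, 0, 0, 4, 0, 3)

v_5(a) = 3 ≥ 1, so the series converges in ℤ_5 to 1/(1 − a) = 1/(1 − (-5750)) = 1/5751. Expand this rational in ℤ_5: compute digits iteratively via d_i = x_i mod 5, x_{i+1} = (x_i − d_i)/5. The first 6 digits are (1, 0, 0, 4, 0, 3).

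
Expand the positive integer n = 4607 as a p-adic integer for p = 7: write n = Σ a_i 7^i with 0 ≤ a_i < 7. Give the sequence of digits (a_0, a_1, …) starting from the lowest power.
(a_0, a_1, …) = (1, 0, 3, 6, 1)

Repeated division by 7 gives the digits low-to-high: 4607 = 1 + 3·7^2 + 6·7^3 + 1·7^4. Digit sequence: (1, 0, 3, 6, 1).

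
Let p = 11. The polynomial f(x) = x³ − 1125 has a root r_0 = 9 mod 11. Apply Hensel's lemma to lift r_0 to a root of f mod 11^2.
r_1 = 42 (mod 121)

Hensel: r_{i+1} = r_i − f(r_i)/f′(r_i) mod 11^{i+2}, where f′(x) = 3x². Iterate:
  r_0 = 9 (mod 11)
  r_1 = 42 (mod 121)
Final: r = 42 with f(r) ≡ 0 mod 11^2.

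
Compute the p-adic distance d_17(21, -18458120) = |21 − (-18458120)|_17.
d_17(21, -18458120) = 1/1419857

Step 1 — x − y = 21 − (-18458120) = 18458141. Step 2 — v_17(18458141) = 5 (factor: 18458141 = (17^5 · 13); the sign does not affect v_p). Step 3 — |x − y|_17 = 17^{-5} = 1/1419857.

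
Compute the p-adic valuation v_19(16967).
v_19(16967) = 2

v_19(n) is the largest exponent k such that 19^k divides n. Factor out: 16967 = 19^2 · 47. (Sign doesn't affect v_p.) So v_19(16967) = 2.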